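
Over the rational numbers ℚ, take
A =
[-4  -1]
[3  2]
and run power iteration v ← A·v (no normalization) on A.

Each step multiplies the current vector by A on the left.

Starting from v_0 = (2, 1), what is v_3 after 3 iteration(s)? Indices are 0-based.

v_0 = (2, 1).
v_1 = A·v_0 = (-9, 8).
v_2 = A·v_1 = (28, -11).
v_3 = A·v_2 = (-101, 62).

v_3 = (-101, 62)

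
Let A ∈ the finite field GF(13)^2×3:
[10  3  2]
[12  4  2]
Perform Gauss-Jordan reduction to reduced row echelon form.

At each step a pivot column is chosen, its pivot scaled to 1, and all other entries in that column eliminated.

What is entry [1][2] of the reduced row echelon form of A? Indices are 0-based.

step 1: normalize row 0 (÷10) = (1, 12, 8)
  row 1: subtract 12×row0 = (0, 3, 10)
step 2: normalize row 1 (÷3) = (0, 1, 12)
  row 0: subtract 12×row1 = (1, 0, 7)

M[1][2] = 12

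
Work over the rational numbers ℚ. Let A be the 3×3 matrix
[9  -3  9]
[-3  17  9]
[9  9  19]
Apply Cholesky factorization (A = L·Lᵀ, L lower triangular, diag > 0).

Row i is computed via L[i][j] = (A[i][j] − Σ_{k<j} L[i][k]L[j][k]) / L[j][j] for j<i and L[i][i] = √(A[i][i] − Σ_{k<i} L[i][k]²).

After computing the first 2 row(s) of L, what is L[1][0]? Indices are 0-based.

Step 1: L[0][0] = √(9) = 3.
  L[1][0] = (-3) / L[0][0] = -1.
Step 2: L[1][1] = √(16) = 4.

L[1][0] = -1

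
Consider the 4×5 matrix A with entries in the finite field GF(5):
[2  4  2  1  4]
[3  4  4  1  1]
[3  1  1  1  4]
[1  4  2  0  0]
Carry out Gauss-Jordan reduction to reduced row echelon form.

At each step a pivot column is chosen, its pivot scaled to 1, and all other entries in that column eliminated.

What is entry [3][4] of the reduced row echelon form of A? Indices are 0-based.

step 1: normalize row 0 (÷2) = (1, 2, 1, 3, 2)
  row 1: subtract 3×row0 = (0, 3, 1, 2, 0)
  row 2: subtract 3×row0 = (0, 0, 3, 2, 3)
  row 3: subtract 1×row0 = (0, 2, 1, 2, 3)
step 2: normalize row 1 (÷3) = (0, 1, 2, 4, 0)
  row 0: subtract 2×row1 = (1, 0, 2, 0, 2)
  row 3: subtract 2×row1 = (0, 0, 2, 4, 3)
step 3: normalize row 2 (÷3) = (0, 0, 1, 4, 1)
  row 0: subtract 2×row2 = (1, 0, 0, 2, 0)
  row 1: subtract 2×row2 = (0, 1, 0, 1, 3)
  row 3: subtract 2×row2 = (0, 0, 0, 1, 1)
step 4: normalize row 3 (÷1) = (0, 0, 0, 1, 1)
  row 0: subtract 2×row3 = (1, 0, 0, 0, 3)
  row 1: subtract 1×row3 = (0, 1, 0, 0, 2)
  row 2: subtract 4×row3 = (0, 0, 1, 0, 2)

M[3][4] = 1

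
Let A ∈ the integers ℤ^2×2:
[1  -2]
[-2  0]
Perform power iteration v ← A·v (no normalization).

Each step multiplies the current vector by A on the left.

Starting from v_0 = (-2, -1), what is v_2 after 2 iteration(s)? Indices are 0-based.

v_0 = (-2, -1).
v_1 = A·v_0 = (0, 4).
v_2 = A·v_1 = (-8, 0).

v_2 = (-8, 0)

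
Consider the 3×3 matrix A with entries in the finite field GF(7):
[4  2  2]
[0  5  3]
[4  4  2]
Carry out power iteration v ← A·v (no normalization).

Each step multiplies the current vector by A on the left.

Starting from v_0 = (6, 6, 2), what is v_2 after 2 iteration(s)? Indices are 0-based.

v_0 = (6, 6, 2).
v_1 = A·v_0 = (5, 1, 3).
v_2 = A·v_1 = (0, 0, 2).

v_2 = (0, 0, 2)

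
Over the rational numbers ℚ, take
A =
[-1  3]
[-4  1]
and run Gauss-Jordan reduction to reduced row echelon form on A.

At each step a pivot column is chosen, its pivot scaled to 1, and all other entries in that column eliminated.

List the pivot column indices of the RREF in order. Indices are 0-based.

pivot columns: 0, 1

[1] R0 /= -1  ⇒  (1, -3)
     R1 -= -4·R0  ⇒  (0, -11)
[2] R1 /= -11  ⇒  (0, 1)
     R0 -= -3·R1  ⇒  (1, 0)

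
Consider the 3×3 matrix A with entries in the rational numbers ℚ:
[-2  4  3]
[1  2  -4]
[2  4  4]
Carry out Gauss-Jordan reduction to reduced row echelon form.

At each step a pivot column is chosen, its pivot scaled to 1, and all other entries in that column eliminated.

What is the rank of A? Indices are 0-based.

rank = 3

pivot(0,0)=-2: scale R0 → (1, -2, -3/2)
  clear (1,0): R1 −= (1)R0 → (0, 4, -5/2)
  clear (2,0): R2 −= (2)R0 → (0, 8, 7)
pivot(1,1)=4: scale R1 → (0, 1, -5/8)
  clear (0,1): R0 −= (-2)R1 → (1, 0, -11/4)
  clear (2,1): R2 −= (8)R1 → (0, 0, 12)
pivot(2,2)=12: scale R2 → (0, 0, 1)
  clear (0,2): R0 −= (-11/4)R2 → (1, 0, 0)
  clear (1,2): R1 −= (-5/8)R2 → (0, 1, 0)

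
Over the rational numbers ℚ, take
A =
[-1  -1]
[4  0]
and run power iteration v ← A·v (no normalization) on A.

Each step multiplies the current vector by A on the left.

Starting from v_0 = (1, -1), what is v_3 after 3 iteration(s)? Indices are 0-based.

v_3 = (4, -16)

v_0 = (1, -1).
v_1 = A·v_0 = (0, 4).
v_2 = A·v_1 = (-4, 0).
v_3 = A·v_2 = (4, -16).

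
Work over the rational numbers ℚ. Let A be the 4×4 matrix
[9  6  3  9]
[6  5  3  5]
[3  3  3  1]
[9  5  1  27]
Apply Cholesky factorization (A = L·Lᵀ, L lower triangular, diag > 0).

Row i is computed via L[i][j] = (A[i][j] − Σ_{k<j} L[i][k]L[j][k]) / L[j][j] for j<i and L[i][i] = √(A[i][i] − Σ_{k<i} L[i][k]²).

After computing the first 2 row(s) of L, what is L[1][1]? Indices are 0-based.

Step 1: L[0][0] = √(9) = 3.
  L[1][0] = (6) / L[0][0] = 2.
Step 2: L[1][1] = √(1) = 1.

L[1][1] = 1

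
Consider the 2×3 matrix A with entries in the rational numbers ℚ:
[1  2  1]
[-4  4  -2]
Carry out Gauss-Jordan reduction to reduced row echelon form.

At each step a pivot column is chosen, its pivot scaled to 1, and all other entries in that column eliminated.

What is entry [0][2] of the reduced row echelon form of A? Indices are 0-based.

[1] R0 /= 1  ⇒  (1, 2, 1)
     R1 -= -4·R0  ⇒  (0, 12, 2)
[2] R1 /= 12  ⇒  (0, 1, 1/6)
     R0 -= 2·R1  ⇒  (1, 0, 2/3)

M[0][2] = 2/3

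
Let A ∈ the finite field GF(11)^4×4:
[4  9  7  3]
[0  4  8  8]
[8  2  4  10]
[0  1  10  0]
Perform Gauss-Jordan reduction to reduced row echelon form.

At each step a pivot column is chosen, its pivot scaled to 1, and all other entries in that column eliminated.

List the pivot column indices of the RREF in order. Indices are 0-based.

pivot columns: 0, 1, 2, 3

step 1: normalize row 0 (÷4) = (1, 5, 10, 9)
  row 2: subtract 8×row0 = (0, 6, 1, 4)
step 2: normalize row 1 (÷4) = (0, 1, 2, 2)
  row 0: subtract 5×row1 = (1, 0, 0, 10)
  row 2: subtract 6×row1 = (0, 0, 0, 3)
  row 3: subtract 1×row1 = (0, 0, 8, 9)
step 3: exchange rows 2,3
step 3: normalize row 2 (÷8) = (0, 0, 1, 8)
  row 1: subtract 2×row2 = (0, 1, 0, 8)
step 4: normalize row 3 (÷3) = (0, 0, 0, 1)
  row 0: subtract 10×row3 = (1, 0, 0, 0)
  row 1: subtract 8×row3 = (0, 1, 0, 0)
  row 2: subtract 8×row3 = (0, 0, 1, 0)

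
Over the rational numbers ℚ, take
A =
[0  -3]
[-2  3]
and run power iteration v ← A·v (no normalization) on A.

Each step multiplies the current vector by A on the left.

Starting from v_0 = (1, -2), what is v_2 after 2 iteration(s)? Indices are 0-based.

v_0 = (1, -2).
v_1 = A·v_0 = (6, -8).
v_2 = A·v_1 = (24, -36).

v_2 = (24, -36)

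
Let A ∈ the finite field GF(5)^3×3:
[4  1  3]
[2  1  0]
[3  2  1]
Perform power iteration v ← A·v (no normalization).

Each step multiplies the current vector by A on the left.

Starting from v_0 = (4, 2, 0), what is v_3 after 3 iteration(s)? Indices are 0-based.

v_0 = (4, 2, 0).
v_1 = A·v_0 = (3, 0, 1).
v_2 = A·v_1 = (0, 1, 0).
v_3 = A·v_2 = (1, 1, 2).

v_3 = (1, 1, 2)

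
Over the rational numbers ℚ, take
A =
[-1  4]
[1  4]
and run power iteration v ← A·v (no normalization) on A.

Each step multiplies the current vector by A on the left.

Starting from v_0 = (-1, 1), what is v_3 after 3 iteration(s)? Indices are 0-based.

v_0 = (-1, 1).
v_1 = A·v_0 = (5, 3).
v_2 = A·v_1 = (7, 17).
v_3 = A·v_2 = (61, 75).

v_3 = (61, 75)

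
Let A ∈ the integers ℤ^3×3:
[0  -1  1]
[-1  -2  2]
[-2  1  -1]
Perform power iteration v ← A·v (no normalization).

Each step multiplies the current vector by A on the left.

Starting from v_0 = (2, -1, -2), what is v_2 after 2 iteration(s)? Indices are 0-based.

v_2 = (1, 3, 1)

v_0 = (2, -1, -2).
v_1 = A·v_0 = (-1, -4, -3).
v_2 = A·v_1 = (1, 3, 1).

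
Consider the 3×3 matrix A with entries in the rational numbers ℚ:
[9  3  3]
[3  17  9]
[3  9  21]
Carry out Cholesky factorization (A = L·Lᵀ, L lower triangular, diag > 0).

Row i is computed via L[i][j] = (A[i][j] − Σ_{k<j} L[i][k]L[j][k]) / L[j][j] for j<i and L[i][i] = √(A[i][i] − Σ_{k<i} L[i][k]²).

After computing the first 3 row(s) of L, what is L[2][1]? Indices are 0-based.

Step 1: L[0][0] = √(9) = 3.
  L[1][0] = (3) / L[0][0] = 1.
Step 2: L[1][1] = √(16) = 4.
  L[2][0] = (3) / L[0][0] = 1.
  L[2][1] = (8) / L[1][1] = 2.
Step 3: L[2][2] = √(16) = 4.

L[2][1] = 2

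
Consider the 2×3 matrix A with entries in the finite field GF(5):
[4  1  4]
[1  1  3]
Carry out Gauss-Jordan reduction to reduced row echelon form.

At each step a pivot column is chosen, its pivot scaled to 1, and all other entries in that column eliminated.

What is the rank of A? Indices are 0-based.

rank = 2

pivot(0,0)=4: scale R0 → (1, 4, 1)
  clear (1,0): R1 −= (1)R0 → (0, 2, 2)
pivot(1,1)=2: scale R1 → (0, 1, 1)
  clear (0,1): R0 −= (4)R1 → (1, 0, 2)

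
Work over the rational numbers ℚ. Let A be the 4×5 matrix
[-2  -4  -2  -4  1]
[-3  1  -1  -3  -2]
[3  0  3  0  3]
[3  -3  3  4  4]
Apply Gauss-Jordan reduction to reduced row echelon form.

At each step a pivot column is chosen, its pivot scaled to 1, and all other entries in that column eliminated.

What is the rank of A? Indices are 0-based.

rank = 4

step 1: normalize row 0 (÷-2) = (1, 2, 1, 2, -1/2)
  row 1: subtract -3×row0 = (0, 7, 2, 3, -7/2)
  row 2: subtract 3×row0 = (0, -6, 0, -6, 9/2)
  row 3: subtract 3×row0 = (0, -9, 0, -2, 11/2)
step 2: normalize row 1 (÷7) = (0, 1, 2/7, 3/7, -1/2)
  row 0: subtract 2×row1 = (1, 0, 3/7, 8/7, 1/2)
  row 2: subtract -6×row1 = (0, 0, 12/7, -24/7, 3/2)
  row 3: subtract -9×row1 = (0, 0, 18/7, 13/7, 1)
step 3: normalize row 2 (÷12/7) = (0, 0, 1, -2, 7/8)
  row 0: subtract 3/7×row2 = (1, 0, 0, 2, 1/8)
  row 1: subtract 2/7×row2 = (0, 1, 0, 1, -3/4)
  row 3: subtract 18/7×row2 = (0, 0, 0, 7, -5/4)
step 4: normalize row 3 (÷7) = (0, 0, 0, 1, -5/28)
  row 0: subtract 2×row3 = (1, 0, 0, 0, 27/56)
  row 1: subtract 1×row3 = (0, 1, 0, 0, -4/7)
  row 2: subtract -2×row3 = (0, 0, 1, 0, 29/56)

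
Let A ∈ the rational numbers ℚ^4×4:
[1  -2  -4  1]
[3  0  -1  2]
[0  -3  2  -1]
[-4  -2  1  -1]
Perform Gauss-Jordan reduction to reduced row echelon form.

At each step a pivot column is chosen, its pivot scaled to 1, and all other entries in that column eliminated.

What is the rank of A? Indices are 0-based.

[1] R0 /= 1  ⇒  (1, -2, -4, 1)
     R1 -= 3·R0  ⇒  (0, 6, 11, -1)
     R3 -= -4·R0  ⇒  (0, -10, -15, 3)
[2] R1 /= 6  ⇒  (0, 1, 11/6, -1/6)
     R0 -= -2·R1  ⇒  (1, 0, -1/3, 2/3)
     R2 -= -3·R1  ⇒  (0, 0, 15/2, -3/2)
     R3 -= -10·R1  ⇒  (0, 0, 10/3, 4/3)
[3] R2 /= 15/2  ⇒  (0, 0, 1, -1/5)
     R0 -= -1/3·R2  ⇒  (1, 0, 0, 3/5)
     R1 -= 11/6·R2  ⇒  (0, 1, 0, 1/5)
     R3 -= 10/3·R2  ⇒  (0, 0, 0, 2)
[4] R3 /= 2  ⇒  (0, 0, 0, 1)
     R0 -= 3/5·R3  ⇒  (1, 0, 0, 0)
     R1 -= 1/5·R3  ⇒  (0, 1, 0, 0)
     R2 -= -1/5·R3  ⇒  (0, 0, 1, 0)

rank = 4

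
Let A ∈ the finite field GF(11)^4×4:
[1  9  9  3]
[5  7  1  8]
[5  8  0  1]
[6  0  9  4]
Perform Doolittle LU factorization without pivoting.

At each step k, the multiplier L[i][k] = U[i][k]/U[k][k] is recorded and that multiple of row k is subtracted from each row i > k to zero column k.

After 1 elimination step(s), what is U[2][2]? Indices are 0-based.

U[2][2] = 10

k=0: U[0][0]=1
  eliminate (1,0): mult=5, new row 1: (0, 6, 0, 4); set L[1][0]=5
  eliminate (2,0): mult=5, new row 2: (0, 7, 10, 8); set L[2][0]=5
  eliminate (3,0): mult=6, new row 3: (0, 1, 10, 8); set L[3][0]=6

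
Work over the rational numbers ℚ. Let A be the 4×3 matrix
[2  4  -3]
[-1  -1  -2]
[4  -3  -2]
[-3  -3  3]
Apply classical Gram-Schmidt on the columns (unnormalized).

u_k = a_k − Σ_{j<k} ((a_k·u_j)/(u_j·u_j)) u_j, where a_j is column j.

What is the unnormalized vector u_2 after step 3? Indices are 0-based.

u_2 = (-112/169, -983/338, -32/169, 93/338)

Step 1: u_0 = a_0 = (2, -1, 4, -3).
Step 2: u_1 = a_1 − (1/5)·u_0 = (18/5, -4/5, -19/5, -12/5).
Step 3: u_2 = a_2 − (-7/10)·u_0 − (-44/169)·u_1 = (-112/169, -983/338, -32/169, 93/338).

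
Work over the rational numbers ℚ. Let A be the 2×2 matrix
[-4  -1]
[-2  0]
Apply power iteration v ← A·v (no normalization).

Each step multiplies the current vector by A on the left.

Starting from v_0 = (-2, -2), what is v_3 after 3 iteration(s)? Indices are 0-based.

v_0 = (-2, -2).
v_1 = A·v_0 = (10, 4).
v_2 = A·v_1 = (-44, -20).
v_3 = A·v_2 = (196, 88).

v_3 = (196, 88)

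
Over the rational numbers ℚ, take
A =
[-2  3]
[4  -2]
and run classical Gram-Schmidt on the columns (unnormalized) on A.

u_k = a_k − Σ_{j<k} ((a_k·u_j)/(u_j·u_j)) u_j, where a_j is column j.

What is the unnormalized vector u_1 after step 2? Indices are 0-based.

u_1 = (8/5, 4/5)

Step 1: u_0 = a_0 = (-2, 4).
Step 2: u_1 = a_1 − (-7/10)·u_0 = (8/5, 4/5).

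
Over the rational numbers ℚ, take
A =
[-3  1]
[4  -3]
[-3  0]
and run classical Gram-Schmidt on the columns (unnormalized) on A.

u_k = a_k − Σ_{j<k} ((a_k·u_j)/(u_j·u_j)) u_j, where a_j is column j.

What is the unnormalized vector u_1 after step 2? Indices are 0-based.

Step 1: u_0 = a_0 = (-3, 4, -3).
Step 2: u_1 = a_1 − (-15/34)·u_0 = (-11/34, -21/17, -45/34).

u_1 = (-11/34, -21/17, -45/34)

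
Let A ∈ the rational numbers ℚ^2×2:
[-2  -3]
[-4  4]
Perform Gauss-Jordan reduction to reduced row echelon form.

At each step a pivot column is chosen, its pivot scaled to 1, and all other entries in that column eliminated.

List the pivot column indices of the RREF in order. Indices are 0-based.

step 1: normalize row 0 (÷-2) = (1, 3/2)
  row 1: subtract -4×row0 = (0, 10)
step 2: normalize row 1 (÷10) = (0, 1)
  row 0: subtract 3/2×row1 = (1, 0)

pivot columns: 0, 1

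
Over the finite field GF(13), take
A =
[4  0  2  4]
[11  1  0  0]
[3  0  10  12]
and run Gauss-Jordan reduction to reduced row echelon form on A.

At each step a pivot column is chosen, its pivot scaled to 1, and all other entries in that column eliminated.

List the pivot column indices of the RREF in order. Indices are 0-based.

step 1: normalize row 0 (÷4) = (1, 0, 7, 1)
  row 1: subtract 11×row0 = (0, 1, 1, 2)
  row 2: subtract 3×row0 = (0, 0, 2, 9)
step 2: normalize row 1 (÷1) = (0, 1, 1, 2)
step 3: normalize row 2 (÷2) = (0, 0, 1, 11)
  row 0: subtract 7×row2 = (1, 0, 0, 2)
  row 1: subtract 1×row2 = (0, 1, 0, 4)

pivot columns: 0, 1, 2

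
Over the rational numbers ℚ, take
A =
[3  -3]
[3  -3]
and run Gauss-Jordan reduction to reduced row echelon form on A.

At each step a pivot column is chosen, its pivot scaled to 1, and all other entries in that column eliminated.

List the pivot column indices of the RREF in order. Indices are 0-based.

step 1: normalize row 0 (÷3) = (1, -1)
  row 1: subtract 3×row0 = (0, 0)
skip col 1 (zero from row 1)

pivot columns: 0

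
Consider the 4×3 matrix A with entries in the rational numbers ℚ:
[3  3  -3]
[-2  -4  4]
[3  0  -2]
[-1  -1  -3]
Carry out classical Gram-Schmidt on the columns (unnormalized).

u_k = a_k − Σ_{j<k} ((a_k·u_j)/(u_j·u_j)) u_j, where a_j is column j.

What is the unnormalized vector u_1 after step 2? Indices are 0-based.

Step 1: u_0 = a_0 = (3, -2, 3, -1).
Step 2: u_1 = a_1 − (18/23)·u_0 = (15/23, -56/23, -54/23, -5/23).

u_1 = (15/23, -56/23, -54/23, -5/23)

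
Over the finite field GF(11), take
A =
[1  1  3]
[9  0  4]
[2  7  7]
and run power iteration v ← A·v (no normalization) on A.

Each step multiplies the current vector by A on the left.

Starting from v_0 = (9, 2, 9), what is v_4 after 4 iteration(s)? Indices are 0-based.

v_4 = (10, 6, 4)

v_0 = (9, 2, 9).
v_1 = A·v_0 = (5, 7, 7).
v_2 = A·v_1 = (0, 7, 9).
v_3 = A·v_2 = (1, 3, 2).
v_4 = A·v_3 = (10, 6, 4).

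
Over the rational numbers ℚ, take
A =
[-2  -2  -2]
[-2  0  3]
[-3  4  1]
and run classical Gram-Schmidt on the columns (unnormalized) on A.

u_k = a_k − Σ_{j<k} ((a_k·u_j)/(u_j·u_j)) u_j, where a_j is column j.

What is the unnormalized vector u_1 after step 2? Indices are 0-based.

u_1 = (-50/17, -16/17, 44/17)

Step 1: u_0 = a_0 = (-2, -2, -3).
Step 2: u_1 = a_1 − (-8/17)·u_0 = (-50/17, -16/17, 44/17).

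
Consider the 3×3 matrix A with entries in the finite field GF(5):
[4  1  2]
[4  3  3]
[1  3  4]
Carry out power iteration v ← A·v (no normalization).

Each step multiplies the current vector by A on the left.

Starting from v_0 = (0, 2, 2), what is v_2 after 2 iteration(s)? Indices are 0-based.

v_0 = (0, 2, 2).
v_1 = A·v_0 = (1, 2, 4).
v_2 = A·v_1 = (4, 2, 3).

v_2 = (4, 2, 3)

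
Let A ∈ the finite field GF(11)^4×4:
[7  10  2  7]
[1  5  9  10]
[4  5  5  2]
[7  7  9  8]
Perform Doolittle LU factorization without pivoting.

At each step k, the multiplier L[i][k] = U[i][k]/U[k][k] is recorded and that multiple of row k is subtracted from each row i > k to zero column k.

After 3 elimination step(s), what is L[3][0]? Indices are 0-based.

k=0: U[0][0]=7
  eliminate (1,0): mult=8, new row 1: (0, 2, 4, 9); set L[1][0]=8
  eliminate (2,0): mult=10, new row 2: (0, 4, 7, 9); set L[2][0]=10
  eliminate (3,0): mult=1, new row 3: (0, 8, 7, 1); set L[3][0]=1
k=1: U[1][1]=2
  eliminate (2,1): mult=2, new row 2: (0, 0, 10, 2); set L[2][1]=2
  eliminate (3,1): mult=4, new row 3: (0, 0, 2, 9); set L[3][1]=4
k=2: U[2][2]=10
  eliminate (3,2): mult=9, new row 3: (0, 0, 0, 2); set L[3][2]=9

L[3][0] = 1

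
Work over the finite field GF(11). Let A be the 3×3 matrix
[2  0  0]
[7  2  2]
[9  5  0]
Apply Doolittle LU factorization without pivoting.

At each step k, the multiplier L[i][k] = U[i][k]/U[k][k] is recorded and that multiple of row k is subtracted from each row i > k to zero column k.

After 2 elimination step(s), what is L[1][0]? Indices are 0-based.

[col 0] pivot 2
  R1 -= 9*R0 → (0, 2, 2)  (L[1][0] := 9)
  R2 -= 10*R0 → (0, 5, 0)  (L[2][0] := 10)
[col 1] pivot 2
  R2 -= 8*R1 → (0, 0, 6)  (L[2][1] := 8)

L[1][0] = 9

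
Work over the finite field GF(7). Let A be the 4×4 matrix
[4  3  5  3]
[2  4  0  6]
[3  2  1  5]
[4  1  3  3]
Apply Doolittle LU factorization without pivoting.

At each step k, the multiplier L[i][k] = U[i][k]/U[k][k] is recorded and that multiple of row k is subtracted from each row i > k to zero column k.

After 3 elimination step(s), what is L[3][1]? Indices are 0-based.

Step 1: pivot at (0,0) is 4.
  row1 ← row1 − (4)·row0  ⇒  L[1][0]=4, U row1=(0, 6, 1, 1)
  row2 ← row2 − (6)·row0  ⇒  L[2][0]=6, U row2=(0, 5, 6, 1)
  row3 ← row3 − (1)·row0  ⇒  L[3][0]=1, U row3=(0, 5, 5, 0)
Step 2: pivot at (1,1) is 6.
  row2 ← row2 − (2)·row1  ⇒  L[2][1]=2, U row2=(0, 0, 4, 6)
  row3 ← row3 − (2)·row1  ⇒  L[3][1]=2, U row3=(0, 0, 3, 5)
Step 3: pivot at (2,2) is 4.
  row3 ← row3 − (6)·row2  ⇒  L[3][2]=6, U row3=(0, 0, 0, 4)

L[3][1] = 2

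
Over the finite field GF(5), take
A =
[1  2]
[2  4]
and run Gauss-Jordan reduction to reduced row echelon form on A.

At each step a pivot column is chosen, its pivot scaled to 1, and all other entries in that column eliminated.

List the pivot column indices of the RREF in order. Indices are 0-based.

pivot columns: 0

step 1: normalize row 0 (÷1) = (1, 2)
  row 1: subtract 2×row0 = (0, 0)
skip col 1 (zero from row 1)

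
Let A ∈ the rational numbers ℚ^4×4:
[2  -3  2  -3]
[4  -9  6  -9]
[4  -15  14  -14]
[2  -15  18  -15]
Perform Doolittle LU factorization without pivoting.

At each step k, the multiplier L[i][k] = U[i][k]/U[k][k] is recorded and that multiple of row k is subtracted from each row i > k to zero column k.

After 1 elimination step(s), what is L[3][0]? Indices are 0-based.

L[3][0] = 1

k=0: U[0][0]=2
  eliminate (1,0): mult=2, new row 1: (0, -3, 2, -3); set L[1][0]=2
  eliminate (2,0): mult=2, new row 2: (0, -9, 10, -8); set L[2][0]=2
  eliminate (3,0): mult=1, new row 3: (0, -12, 16, -12); set L[3][0]=1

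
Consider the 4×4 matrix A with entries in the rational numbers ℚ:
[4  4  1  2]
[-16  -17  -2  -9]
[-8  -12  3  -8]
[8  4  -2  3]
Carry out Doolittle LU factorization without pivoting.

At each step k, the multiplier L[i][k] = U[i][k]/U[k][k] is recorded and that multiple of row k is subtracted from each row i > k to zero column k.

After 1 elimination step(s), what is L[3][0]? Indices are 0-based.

k=0: U[0][0]=4
  eliminate (1,0): mult=-4, new row 1: (0, -1, 2, -1); set L[1][0]=-4
  eliminate (2,0): mult=-2, new row 2: (0, -4, 5, -4); set L[2][0]=-2
  eliminate (3,0): mult=2, new row 3: (0, -4, -4, -1); set L[3][0]=2

L[3][0] = 2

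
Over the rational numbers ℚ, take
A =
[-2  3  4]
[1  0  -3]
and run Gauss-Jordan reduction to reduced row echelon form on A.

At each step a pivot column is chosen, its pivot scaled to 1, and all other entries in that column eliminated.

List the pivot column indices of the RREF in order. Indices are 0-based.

pivot columns: 0, 1

pivot(0,0)=-2: scale R0 → (1, -3/2, -2)
  clear (1,0): R1 −= (1)R0 → (0, 3/2, -1)
pivot(1,1)=3/2: scale R1 → (0, 1, -2/3)
  clear (0,1): R0 −= (-3/2)R1 → (1, 0, -3)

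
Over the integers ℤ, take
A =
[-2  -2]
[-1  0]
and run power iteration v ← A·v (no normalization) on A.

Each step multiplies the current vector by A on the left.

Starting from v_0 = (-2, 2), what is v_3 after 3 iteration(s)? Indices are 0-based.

v_0 = (-2, 2).
v_1 = A·v_0 = (0, 2).
v_2 = A·v_1 = (-4, 0).
v_3 = A·v_2 = (8, 4).

v_3 = (8, 4)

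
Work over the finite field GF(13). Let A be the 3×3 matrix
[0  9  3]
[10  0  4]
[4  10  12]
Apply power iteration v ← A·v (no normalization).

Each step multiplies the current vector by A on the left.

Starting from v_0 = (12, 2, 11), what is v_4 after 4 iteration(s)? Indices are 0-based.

v_4 = (12, 1, 12)

v_0 = (12, 2, 11).
v_1 = A·v_0 = (12, 8, 5).
v_2 = A·v_1 = (9, 10, 6).
v_3 = A·v_2 = (4, 10, 0).
v_4 = A·v_3 = (12, 1, 12).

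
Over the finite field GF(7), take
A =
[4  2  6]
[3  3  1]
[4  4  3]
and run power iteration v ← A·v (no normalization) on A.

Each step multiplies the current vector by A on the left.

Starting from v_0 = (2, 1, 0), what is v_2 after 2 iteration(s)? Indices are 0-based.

v_0 = (2, 1, 0).
v_1 = A·v_0 = (3, 2, 5).
v_2 = A·v_1 = (4, 6, 0).

v_2 = (4, 6, 0)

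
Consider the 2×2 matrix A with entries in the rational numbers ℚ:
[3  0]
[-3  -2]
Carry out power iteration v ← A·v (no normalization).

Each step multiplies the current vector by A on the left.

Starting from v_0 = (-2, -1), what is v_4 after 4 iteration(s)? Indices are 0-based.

v_4 = (-162, 62)

v_0 = (-2, -1).
v_1 = A·v_0 = (-6, 8).
v_2 = A·v_1 = (-18, 2).
v_3 = A·v_2 = (-54, 50).
v_4 = A·v_3 = (-162, 62).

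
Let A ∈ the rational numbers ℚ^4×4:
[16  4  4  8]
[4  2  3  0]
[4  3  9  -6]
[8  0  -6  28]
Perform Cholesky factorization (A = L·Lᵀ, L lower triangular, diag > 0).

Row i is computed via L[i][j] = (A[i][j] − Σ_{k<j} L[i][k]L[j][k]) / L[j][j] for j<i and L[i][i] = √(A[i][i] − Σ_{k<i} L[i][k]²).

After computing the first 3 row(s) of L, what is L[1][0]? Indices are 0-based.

Step 1: L[0][0] = √(16) = 4.
  L[1][0] = (4) / L[0][0] = 1.
Step 2: L[1][1] = √(1) = 1.
  L[2][0] = (4) / L[0][0] = 1.
  L[2][1] = (2) / L[1][1] = 2.
Step 3: L[2][2] = √(4) = 2.

L[1][0] = 1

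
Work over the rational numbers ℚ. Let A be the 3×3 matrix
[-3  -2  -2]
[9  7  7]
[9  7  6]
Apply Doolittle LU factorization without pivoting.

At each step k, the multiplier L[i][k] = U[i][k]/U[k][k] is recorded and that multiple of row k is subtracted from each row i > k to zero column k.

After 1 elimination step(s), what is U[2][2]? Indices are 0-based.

[col 0] pivot -3
  R1 -= -3*R0 → (0, 1, 1)  (L[1][0] := -3)
  R2 -= -3*R0 → (0, 1, 0)  (L[2][0] := -3)

U[2][2] = 0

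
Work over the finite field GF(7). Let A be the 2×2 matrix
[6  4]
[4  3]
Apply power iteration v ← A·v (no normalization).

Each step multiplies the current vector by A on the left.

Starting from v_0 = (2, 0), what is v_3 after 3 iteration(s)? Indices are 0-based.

v_3 = (2, 2)

v_0 = (2, 0).
v_1 = A·v_0 = (5, 1).
v_2 = A·v_1 = (6, 2).
v_3 = A·v_2 = (2, 2).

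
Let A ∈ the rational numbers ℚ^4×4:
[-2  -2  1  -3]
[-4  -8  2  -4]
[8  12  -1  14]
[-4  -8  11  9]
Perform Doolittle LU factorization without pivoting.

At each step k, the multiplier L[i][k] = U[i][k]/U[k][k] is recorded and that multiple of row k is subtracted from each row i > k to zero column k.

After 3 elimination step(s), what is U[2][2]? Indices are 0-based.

Step 1: pivot at (0,0) is -2.
  row1 ← row1 − (2)·row0  ⇒  L[1][0]=2, U row1=(0, -4, 0, 2)
  row2 ← row2 − (-4)·row0  ⇒  L[2][0]=-4, U row2=(0, 4, 3, 2)
  row3 ← row3 − (2)·row0  ⇒  L[3][0]=2, U row3=(0, -4, 9, 15)
Step 2: pivot at (1,1) is -4.
  row2 ← row2 − (-1)·row1  ⇒  L[2][1]=-1, U row2=(0, 0, 3, 4)
  row3 ← row3 − (1)·row1  ⇒  L[3][1]=1, U row3=(0, 0, 9, 13)
Step 3: pivot at (2,2) is 3.
  row3 ← row3 − (3)·row2  ⇒  L[3][2]=3, U row3=(0, 0, 0, 1)

U[2][2] = 3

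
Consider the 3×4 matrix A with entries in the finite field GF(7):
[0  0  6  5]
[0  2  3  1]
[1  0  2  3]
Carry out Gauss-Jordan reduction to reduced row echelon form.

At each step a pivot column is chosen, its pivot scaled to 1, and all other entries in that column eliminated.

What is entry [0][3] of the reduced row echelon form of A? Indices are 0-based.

M[0][3] = 6

step 1: exchange rows 0,2
step 1: normalize row 0 (÷1) = (1, 0, 2, 3)
step 2: normalize row 1 (÷2) = (0, 1, 5, 4)
step 3: normalize row 2 (÷6) = (0, 0, 1, 2)
  row 0: subtract 2×row2 = (1, 0, 0, 6)
  row 1: subtract 5×row2 = (0, 1, 0, 1)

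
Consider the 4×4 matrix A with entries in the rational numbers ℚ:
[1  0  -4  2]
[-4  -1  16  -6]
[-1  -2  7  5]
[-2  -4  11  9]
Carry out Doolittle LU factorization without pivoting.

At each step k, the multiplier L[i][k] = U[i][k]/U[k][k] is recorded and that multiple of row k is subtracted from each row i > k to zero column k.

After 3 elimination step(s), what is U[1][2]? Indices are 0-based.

U[1][2] = 0

Step 1: pivot at (0,0) is 1.
  row1 ← row1 − (-4)·row0  ⇒  L[1][0]=-4, U row1=(0, -1, 0, 2)
  row2 ← row2 − (-1)·row0  ⇒  L[2][0]=-1, U row2=(0, -2, 3, 7)
  row3 ← row3 − (-2)·row0  ⇒  L[3][0]=-2, U row3=(0, -4, 3, 13)
Step 2: pivot at (1,1) is -1.
  row2 ← row2 − (2)·row1  ⇒  L[2][1]=2, U row2=(0, 0, 3, 3)
  row3 ← row3 − (4)·row1  ⇒  L[3][1]=4, U row3=(0, 0, 3, 5)
Step 3: pivot at (2,2) is 3.
  row3 ← row3 − (1)·row2  ⇒  L[3][2]=1, U row3=(0, 0, 0, 2)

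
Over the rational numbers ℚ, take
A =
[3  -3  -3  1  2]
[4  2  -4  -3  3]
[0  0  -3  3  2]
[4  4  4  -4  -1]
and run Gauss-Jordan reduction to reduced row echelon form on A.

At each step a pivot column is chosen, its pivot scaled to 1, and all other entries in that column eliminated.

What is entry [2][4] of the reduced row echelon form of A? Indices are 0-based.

[1] R0 /= 3  ⇒  (1, -1, -1, 1/3, 2/3)
     R1 -= 4·R0  ⇒  (0, 6, 0, -13/3, 1/3)
     R3 -= 4·R0  ⇒  (0, 8, 8, -16/3, -11/3)
[2] R1 /= 6  ⇒  (0, 1, 0, -13/18, 1/18)
     R0 -= -1·R1  ⇒  (1, 0, -1, -7/18, 13/18)
     R3 -= 8·R1  ⇒  (0, 0, 8, 4/9, -37/9)
[3] R2 /= -3  ⇒  (0, 0, 1, -1, -2/3)
     R0 -= -1·R2  ⇒  (1, 0, 0, -25/18, 1/18)
     R3 -= 8·R2  ⇒  (0, 0, 0, 76/9, 11/9)
[4] R3 /= 76/9  ⇒  (0, 0, 0, 1, 11/76)
     R0 -= -25/18·R3  ⇒  (1, 0, 0, 0, 39/152)
     R1 -= -13/18·R3  ⇒  (0, 1, 0, 0, 73/456)
     R2 -= -1·R3  ⇒  (0, 0, 1, 0, -119/228)

M[2][4] = -119/228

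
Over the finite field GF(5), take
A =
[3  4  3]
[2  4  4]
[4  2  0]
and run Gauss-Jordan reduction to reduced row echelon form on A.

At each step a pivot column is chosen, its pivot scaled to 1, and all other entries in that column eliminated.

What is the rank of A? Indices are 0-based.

rank = 3

pivot(0,0)=3: scale R0 → (1, 3, 1)
  clear (1,0): R1 −= (2)R0 → (0, 3, 2)
  clear (2,0): R2 −= (4)R0 → (0, 0, 1)
pivot(1,1)=3: scale R1 → (0, 1, 4)
  clear (0,1): R0 −= (3)R1 → (1, 0, 4)
pivot(2,2)=1: scale R2 → (0, 0, 1)
  clear (0,2): R0 −= (4)R2 → (1, 0, 0)
  clear (1,2): R1 −= (4)R2 → (0, 1, 0)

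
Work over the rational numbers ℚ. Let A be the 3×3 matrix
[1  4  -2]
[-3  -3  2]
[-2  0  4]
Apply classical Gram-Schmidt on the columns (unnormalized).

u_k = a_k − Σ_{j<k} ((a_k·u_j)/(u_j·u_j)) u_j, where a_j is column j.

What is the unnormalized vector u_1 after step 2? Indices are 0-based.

Step 1: u_0 = a_0 = (1, -3, -2).
Step 2: u_1 = a_1 − (13/14)·u_0 = (43/14, -3/14, 13/7).

u_1 = (43/14, -3/14, 13/7)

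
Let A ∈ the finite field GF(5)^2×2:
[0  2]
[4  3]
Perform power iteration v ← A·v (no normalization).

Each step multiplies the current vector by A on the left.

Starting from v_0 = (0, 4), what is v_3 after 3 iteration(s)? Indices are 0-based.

v_0 = (0, 4).
v_1 = A·v_0 = (3, 2).
v_2 = A·v_1 = (4, 3).
v_3 = A·v_2 = (1, 0).

v_3 = (1, 0)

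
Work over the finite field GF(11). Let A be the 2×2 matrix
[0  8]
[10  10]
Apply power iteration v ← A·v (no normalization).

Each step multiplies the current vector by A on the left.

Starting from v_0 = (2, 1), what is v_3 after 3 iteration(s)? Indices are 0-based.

v_3 = (4, 7)

v_0 = (2, 1).
v_1 = A·v_0 = (8, 8).
v_2 = A·v_1 = (9, 6).
v_3 = A·v_2 = (4, 7).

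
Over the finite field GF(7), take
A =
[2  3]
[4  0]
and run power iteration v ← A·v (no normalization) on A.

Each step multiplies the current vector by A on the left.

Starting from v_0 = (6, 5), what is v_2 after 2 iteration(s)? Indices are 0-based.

v_0 = (6, 5).
v_1 = A·v_0 = (6, 3).
v_2 = A·v_1 = (0, 3).

v_2 = (0, 3)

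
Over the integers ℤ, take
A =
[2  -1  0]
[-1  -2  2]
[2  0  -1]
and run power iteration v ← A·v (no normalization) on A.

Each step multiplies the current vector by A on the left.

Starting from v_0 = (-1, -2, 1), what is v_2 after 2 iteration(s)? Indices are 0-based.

v_2 = (-7, -20, 3)

v_0 = (-1, -2, 1).
v_1 = A·v_0 = (0, 7, -3).
v_2 = A·v_1 = (-7, -20, 3).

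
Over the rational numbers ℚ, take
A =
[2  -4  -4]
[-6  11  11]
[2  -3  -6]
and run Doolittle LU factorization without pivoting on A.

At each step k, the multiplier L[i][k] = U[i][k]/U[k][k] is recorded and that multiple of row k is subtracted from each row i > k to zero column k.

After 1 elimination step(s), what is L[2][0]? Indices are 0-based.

Step 1: pivot at (0,0) is 2.
  row1 ← row1 − (-3)·row0  ⇒  L[1][0]=-3, U row1=(0, -1, -1)
  row2 ← row2 − (1)·row0  ⇒  L[2][0]=1, U row2=(0, 1, -2)

L[2][0] = 1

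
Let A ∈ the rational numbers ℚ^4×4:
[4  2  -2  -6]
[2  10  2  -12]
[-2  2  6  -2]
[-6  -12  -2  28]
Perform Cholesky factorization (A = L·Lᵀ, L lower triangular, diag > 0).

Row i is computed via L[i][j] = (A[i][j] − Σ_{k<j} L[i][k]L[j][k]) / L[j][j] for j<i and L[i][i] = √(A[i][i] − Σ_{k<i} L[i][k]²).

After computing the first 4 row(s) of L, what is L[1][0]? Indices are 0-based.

L[1][0] = 1

Step 1: L[0][0] = √(4) = 2.
  L[1][0] = (2) / L[0][0] = 1.
Step 2: L[1][1] = √(9) = 3.
  L[2][0] = (-2) / L[0][0] = -1.
  L[2][1] = (3) / L[1][1] = 1.
Step 3: L[2][2] = √(4) = 2.
  L[3][0] = (-6) / L[0][0] = -3.
  L[3][1] = (-9) / L[1][1] = -3.
  L[3][2] = (-2) / L[2][2] = -1.
Step 4: L[3][3] = √(9) = 3.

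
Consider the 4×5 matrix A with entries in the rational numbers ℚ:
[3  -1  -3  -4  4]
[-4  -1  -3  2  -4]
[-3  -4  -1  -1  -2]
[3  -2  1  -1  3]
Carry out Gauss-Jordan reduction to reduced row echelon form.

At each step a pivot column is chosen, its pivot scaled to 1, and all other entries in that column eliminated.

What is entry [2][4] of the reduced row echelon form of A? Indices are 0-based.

step 1: normalize row 0 (÷3) = (1, -1/3, -1, -4/3, 4/3)
  row 1: subtract -4×row0 = (0, -7/3, -7, -10/3, 4/3)
  row 2: subtract -3×row0 = (0, -5, -4, -5, 2)
  row 3: subtract 3×row0 = (0, -1, 4, 3, -1)
step 2: normalize row 1 (÷-7/3) = (0, 1, 3, 10/7, -4/7)
  row 0: subtract -1/3×row1 = (1, 0, 0, -6/7, 8/7)
  row 2: subtract -5×row1 = (0, 0, 11, 15/7, -6/7)
  row 3: subtract -1×row1 = (0, 0, 7, 31/7, -11/7)
step 3: normalize row 2 (÷11) = (0, 0, 1, 15/77, -6/77)
  row 1: subtract 3×row2 = (0, 1, 0, 65/77, -26/77)
  row 3: subtract 7×row2 = (0, 0, 0, 236/77, -79/77)
step 4: normalize row 3 (÷236/77) = (0, 0, 0, 1, -79/236)
  row 0: subtract -6/7×row3 = (1, 0, 0, 0, 101/118)
  row 1: subtract 65/77×row3 = (0, 1, 0, 0, -13/236)
  row 2: subtract 15/77×row3 = (0, 0, 1, 0, -3/236)

M[2][4] = -3/236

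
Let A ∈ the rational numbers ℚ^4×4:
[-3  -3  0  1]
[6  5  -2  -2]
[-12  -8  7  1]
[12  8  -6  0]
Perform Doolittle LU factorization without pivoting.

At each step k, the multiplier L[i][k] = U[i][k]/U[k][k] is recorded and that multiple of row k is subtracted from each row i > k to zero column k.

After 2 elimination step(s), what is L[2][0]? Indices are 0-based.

L[2][0] = 4

[col 0] pivot -3
  R1 -= -2*R0 → (0, -1, -2, 0)  (L[1][0] := -2)
  R2 -= 4*R0 → (0, 4, 7, -3)  (L[2][0] := 4)
  R3 -= -4*R0 → (0, -4, -6, 4)  (L[3][0] := -4)
[col 1] pivot -1
  R2 -= -4*R1 → (0, 0, -1, -3)  (L[2][1] := -4)
  R3 -= 4*R1 → (0, 0, 2, 4)  (L[3][1] := 4)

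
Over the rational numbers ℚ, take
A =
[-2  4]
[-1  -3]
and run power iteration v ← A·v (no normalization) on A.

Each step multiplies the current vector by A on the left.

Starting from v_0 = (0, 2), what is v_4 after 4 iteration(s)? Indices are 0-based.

v_4 = (-200, -150)

v_0 = (0, 2).
v_1 = A·v_0 = (8, -6).
v_2 = A·v_1 = (-40, 10).
v_3 = A·v_2 = (120, 10).
v_4 = A·v_3 = (-200, -150).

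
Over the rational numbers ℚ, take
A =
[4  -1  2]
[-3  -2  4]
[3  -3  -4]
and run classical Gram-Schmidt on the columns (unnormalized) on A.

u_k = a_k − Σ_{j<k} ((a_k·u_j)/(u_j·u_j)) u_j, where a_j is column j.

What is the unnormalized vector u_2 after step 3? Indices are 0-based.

Step 1: u_0 = a_0 = (4, -3, 3).
Step 2: u_1 = a_1 − (-7/34)·u_0 = (-3/17, -89/34, -81/34).
Step 3: u_2 = a_2 − (-8/17)·u_0 − (-44/427)·u_1 = (1650/427, 990/427, -1210/427).

u_2 = (1650/427, 990/427, -1210/427)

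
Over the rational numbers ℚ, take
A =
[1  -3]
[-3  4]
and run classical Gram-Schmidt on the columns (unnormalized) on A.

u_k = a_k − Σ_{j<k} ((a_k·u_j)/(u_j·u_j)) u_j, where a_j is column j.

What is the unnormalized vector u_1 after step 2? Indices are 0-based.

u_1 = (-3/2, -1/2)

Step 1: u_0 = a_0 = (1, -3).
Step 2: u_1 = a_1 − (-3/2)·u_0 = (-3/2, -1/2).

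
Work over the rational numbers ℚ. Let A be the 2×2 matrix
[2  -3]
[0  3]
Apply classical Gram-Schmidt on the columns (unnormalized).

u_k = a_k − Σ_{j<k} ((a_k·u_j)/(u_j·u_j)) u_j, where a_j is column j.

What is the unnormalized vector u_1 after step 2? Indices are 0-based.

u_1 = (0, 3)

Step 1: u_0 = a_0 = (2, 0).
Step 2: u_1 = a_1 − (-3/2)·u_0 = (0, 3).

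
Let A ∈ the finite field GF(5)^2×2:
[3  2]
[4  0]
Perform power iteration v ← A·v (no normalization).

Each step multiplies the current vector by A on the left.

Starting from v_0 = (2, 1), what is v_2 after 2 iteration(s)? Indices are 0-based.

v_0 = (2, 1).
v_1 = A·v_0 = (3, 3).
v_2 = A·v_1 = (0, 2).

v_2 = (0, 2)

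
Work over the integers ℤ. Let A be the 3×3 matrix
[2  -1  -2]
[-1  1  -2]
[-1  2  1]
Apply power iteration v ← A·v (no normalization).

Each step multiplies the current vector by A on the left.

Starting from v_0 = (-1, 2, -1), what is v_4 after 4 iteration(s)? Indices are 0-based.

v_4 = (-176, -13, 64)

v_0 = (-1, 2, -1).
v_1 = A·v_0 = (-2, 5, 4).
v_2 = A·v_1 = (-17, -1, 16).
v_3 = A·v_2 = (-65, -16, 31).
v_4 = A·v_3 = (-176, -13, 64).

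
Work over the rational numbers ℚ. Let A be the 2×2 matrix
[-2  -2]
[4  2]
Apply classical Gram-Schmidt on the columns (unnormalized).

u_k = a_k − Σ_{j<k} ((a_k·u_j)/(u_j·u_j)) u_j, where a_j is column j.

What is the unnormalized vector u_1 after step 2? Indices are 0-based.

Step 1: u_0 = a_0 = (-2, 4).
Step 2: u_1 = a_1 − (3/5)·u_0 = (-4/5, -2/5).

u_1 = (-4/5, -2/5)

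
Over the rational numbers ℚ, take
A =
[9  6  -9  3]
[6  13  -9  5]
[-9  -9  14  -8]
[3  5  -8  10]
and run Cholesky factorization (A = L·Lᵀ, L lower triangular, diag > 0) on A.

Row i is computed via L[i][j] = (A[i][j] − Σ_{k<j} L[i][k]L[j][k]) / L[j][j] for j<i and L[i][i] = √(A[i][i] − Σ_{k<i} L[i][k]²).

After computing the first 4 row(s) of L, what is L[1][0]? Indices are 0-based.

Step 1: L[0][0] = √(9) = 3.
  L[1][0] = (6) / L[0][0] = 2.
Step 2: L[1][1] = √(9) = 3.
  L[2][0] = (-9) / L[0][0] = -3.
  L[2][1] = (-3) / L[1][1] = -1.
Step 3: L[2][2] = √(4) = 2.
  L[3][0] = (3) / L[0][0] = 1.
  L[3][1] = (3) / L[1][1] = 1.
  L[3][2] = (-4) / L[2][2] = -2.
Step 4: L[3][3] = √(4) = 2.

L[1][0] = 2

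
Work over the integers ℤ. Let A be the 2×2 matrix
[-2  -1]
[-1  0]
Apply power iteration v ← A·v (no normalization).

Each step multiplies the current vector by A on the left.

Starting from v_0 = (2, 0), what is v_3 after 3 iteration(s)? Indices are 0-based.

v_0 = (2, 0).
v_1 = A·v_0 = (-4, -2).
v_2 = A·v_1 = (10, 4).
v_3 = A·v_2 = (-24, -10).

v_3 = (-24, -10)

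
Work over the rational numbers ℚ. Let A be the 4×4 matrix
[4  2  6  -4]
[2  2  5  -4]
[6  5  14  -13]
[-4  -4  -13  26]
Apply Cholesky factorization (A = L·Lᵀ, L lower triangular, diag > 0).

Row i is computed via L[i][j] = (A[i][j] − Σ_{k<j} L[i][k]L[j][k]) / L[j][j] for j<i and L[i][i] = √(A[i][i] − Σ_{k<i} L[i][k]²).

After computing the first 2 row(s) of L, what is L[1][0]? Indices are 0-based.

Step 1: L[0][0] = √(4) = 2.
  L[1][0] = (2) / L[0][0] = 1.
Step 2: L[1][1] = √(1) = 1.

L[1][0] = 1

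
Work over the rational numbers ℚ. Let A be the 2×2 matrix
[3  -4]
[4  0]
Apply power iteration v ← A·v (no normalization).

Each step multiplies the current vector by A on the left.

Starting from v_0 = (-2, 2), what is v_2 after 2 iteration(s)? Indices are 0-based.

v_0 = (-2, 2).
v_1 = A·v_0 = (-14, -8).
v_2 = A·v_1 = (-10, -56).

v_2 = (-10, -56)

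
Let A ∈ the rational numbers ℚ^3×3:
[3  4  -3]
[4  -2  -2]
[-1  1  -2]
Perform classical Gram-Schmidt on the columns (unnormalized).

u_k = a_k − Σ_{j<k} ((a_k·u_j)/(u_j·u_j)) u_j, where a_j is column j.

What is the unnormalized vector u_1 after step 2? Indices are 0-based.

Step 1: u_0 = a_0 = (3, 4, -1).
Step 2: u_1 = a_1 − (3/26)·u_0 = (95/26, -32/13, 29/26).

u_1 = (95/26, -32/13, 29/26)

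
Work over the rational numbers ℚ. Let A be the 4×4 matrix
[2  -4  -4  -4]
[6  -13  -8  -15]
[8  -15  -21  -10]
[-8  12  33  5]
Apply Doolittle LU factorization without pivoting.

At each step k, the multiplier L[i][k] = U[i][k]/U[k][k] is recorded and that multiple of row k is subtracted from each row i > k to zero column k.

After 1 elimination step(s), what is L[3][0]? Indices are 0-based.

k=0: U[0][0]=2
  eliminate (1,0): mult=3, new row 1: (0, -1, 4, -3); set L[1][0]=3
  eliminate (2,0): mult=4, new row 2: (0, 1, -5, 6); set L[2][0]=4
  eliminate (3,0): mult=-4, new row 3: (0, -4, 17, -11); set L[3][0]=-4

L[3][0] = -4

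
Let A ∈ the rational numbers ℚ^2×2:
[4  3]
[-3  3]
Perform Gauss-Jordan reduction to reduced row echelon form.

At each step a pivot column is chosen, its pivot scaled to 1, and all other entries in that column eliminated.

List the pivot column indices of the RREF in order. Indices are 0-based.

[1] R0 /= 4  ⇒  (1, 3/4)
     R1 -= -3·R0  ⇒  (0, 21/4)
[2] R1 /= 21/4  ⇒  (0, 1)
     R0 -= 3/4·R1  ⇒  (1, 0)

pivot columns: 0, 1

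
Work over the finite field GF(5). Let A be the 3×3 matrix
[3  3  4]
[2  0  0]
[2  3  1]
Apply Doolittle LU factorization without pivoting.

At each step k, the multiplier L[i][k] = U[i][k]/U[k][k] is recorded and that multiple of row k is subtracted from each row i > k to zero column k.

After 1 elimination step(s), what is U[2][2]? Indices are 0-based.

U[2][2] = 0

k=0: U[0][0]=3
  eliminate (1,0): mult=4, new row 1: (0, 3, 4); set L[1][0]=4
  eliminate (2,0): mult=4, new row 2: (0, 1, 0); set L[2][0]=4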